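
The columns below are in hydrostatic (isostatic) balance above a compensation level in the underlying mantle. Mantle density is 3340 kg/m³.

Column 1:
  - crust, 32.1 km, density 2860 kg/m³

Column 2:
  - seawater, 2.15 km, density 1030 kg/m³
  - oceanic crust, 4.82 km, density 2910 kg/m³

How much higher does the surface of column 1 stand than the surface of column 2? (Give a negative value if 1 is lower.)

For any compensation level in the mantle, the mantle terms cancel and isostasy reduces to e = (Σt_1 − Σt_2) − (Σ(ρt)_1 − Σ(ρt)_2) / ρ_m.
Σt_1 = 32.1 km; Σt_2 = 6.97 km; Σ(ρt)_1 = 91806; Σ(ρt)_2 = 16240.7 (in km·kg/m³).
e = (32.1 − 6.97) − (91806 − 16240.7) / 3340 = 2.51 km.

2.51 km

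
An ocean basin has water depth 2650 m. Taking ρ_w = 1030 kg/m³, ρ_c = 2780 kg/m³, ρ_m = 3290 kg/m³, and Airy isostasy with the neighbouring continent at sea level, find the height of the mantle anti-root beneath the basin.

In Airy isostatic equilibrium: replacing crust with seawater at the top is compensated by replacing crust with mantle at the base: d (ρ_c − ρ_w) = a (ρ_m − ρ_c).
a = d (ρ_c − ρ_w)/(ρ_m − ρ_c) = 2650 m × 1750/510 = 9090 m.

9090 m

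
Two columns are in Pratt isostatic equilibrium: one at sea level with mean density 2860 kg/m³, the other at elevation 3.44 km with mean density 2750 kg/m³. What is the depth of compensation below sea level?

86 km

ρ_ref D = ρ (D + h) → D (ρ_ref − ρ) = ρ h.
D = ρ h/(ρ_ref − ρ) = 2750 × 3.44 km/(2860 − 2750) = 86 km.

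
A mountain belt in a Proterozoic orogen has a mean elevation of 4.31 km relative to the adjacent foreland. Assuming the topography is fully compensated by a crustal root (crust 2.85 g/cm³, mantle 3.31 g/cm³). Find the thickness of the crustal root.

26.7 km

Balancing pressure at the compensation depth: the weight of the topography is balanced by the buoyancy of the root, ρ_c h = (ρ_m − ρ_c) r.
r = h · ρ_c / (ρ_m − ρ_c) = 4.31 km × 2.85 / (3.31 − 2.85) = 26.7 km.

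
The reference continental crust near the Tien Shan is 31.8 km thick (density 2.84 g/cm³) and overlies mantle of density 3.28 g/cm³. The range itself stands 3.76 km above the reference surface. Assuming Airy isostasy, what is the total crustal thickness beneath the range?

Root depth r = h ρ_c / (ρ_m − ρ_c) = 3.76 km × 2.84 / 0.44 = 24.27 km.
Total thickness = T + h + r = 31.8 km + 3.76 km + 24.27 km = 59.8 km.

59.8 km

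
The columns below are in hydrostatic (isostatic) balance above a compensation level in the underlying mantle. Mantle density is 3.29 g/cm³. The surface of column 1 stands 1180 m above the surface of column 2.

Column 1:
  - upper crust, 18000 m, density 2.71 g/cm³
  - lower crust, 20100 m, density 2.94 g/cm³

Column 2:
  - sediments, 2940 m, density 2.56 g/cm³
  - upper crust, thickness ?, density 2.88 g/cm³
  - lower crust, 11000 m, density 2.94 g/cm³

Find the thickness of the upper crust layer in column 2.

Take the compensation level at the base of the deeper column (depth z_c below the surface of column 1) and equate Σ ρ_i t_i down to z_c; mantle fills any gap and the z_c terms cancel.
Column 1: 18000×2.71 + 20100×2.94 + (z_c − 38100)×3.29
Column 2: 1180×0 + 2940×2.56 + x×2.88 + 11000×2.94 + (z_c − 1180 − 13940 − x)×3.29
The z_c×3.29 term appears on both sides and cancels. Collect the known terms of each column as K = Σ(ρt)_known − 3.29 × (depth of known layers): K_1 = 107874 − 3.29×38100 = −17475; K_2 = 39866.4 − 3.29×(1180 + 13940) = −9878.4.
Balance: K_1 = K_2 − x×(3.29 − 2.88), so x = (K_2 − K_1)/(3.29 − 2.88) = 7596.6/0.41 = 18500 m.

18500 m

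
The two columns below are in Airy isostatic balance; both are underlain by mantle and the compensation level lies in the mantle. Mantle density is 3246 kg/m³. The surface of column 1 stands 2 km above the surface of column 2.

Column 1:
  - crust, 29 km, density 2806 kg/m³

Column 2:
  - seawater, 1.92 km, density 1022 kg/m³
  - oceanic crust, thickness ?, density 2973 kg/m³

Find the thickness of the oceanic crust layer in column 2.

7.32 km

Take the compensation level at the base of the deeper column (depth z_c below the surface of column 1) and equate Σ ρ_i t_i down to z_c; mantle fills any gap and the z_c terms cancel.
Column 1: 29×2806 + (z_c − 29)×3246
Column 2: 2×0 + 1.92×1022 + x×2973 + (z_c − 2 − 1.92 − x)×3246
The z_c×3246 term appears on both sides and cancels. Collect the known terms of each column as K = Σ(ρt)_known − 3246 × (depth of known layers): K_1 = 81374 − 3246×29 = −12760; K_2 = 1962.24 − 3246×(2 + 1.92) = −10762.08.
Balance: K_1 = K_2 − x×(3246 − 2973), so x = (K_2 − K_1)/(3246 − 2973) = 1997.92/273 = 7.32 km.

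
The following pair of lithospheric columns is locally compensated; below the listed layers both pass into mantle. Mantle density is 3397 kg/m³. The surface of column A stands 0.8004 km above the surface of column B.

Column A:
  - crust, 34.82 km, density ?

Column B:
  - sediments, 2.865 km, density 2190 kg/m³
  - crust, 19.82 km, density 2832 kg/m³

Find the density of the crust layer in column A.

2900 kg/m³

Take the compensation level at the base of the deeper column (depth z_c below the surface of column A) and equate Σ ρ_i t_i down to z_c; mantle fills any gap and the z_c terms cancel.
Column A: 34.82×ρ + (z_c − 34.82)×3397
Column B: 0.8004×0 + 2.865×2190 + 19.82×2832 + (z_c − 0.8004 − 22.685)×3397
The z_c×3397 term appears on both sides and cancels. Collect the known terms of each column as K = Σ(ρt)_known − 3397 × (depth of known layers): K_A = 0 − 3397×34.82 = −118283.54; K_B = 62404.59 − 3397×(0.8004 + 22.685) = −17375.3138.
Balance: K_A + 34.82×ρ = K_B, so ρ = (K_B − K_A)/34.82 = 100908/34.82 = 2900 kg/m³.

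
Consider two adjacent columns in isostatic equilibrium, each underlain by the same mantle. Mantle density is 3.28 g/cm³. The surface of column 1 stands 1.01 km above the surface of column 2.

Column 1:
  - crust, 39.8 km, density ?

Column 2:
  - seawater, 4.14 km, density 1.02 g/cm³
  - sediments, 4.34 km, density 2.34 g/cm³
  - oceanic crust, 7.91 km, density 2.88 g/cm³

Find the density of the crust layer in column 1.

2.78 g/cm³

Take the compensation level at the base of the deeper column (depth z_c below the surface of column 1) and equate Σ ρ_i t_i down to z_c; mantle fills any gap and the z_c terms cancel.
Column 1: 39.8×ρ + (z_c − 39.8)×3.28
Column 2: 1.01×0 + 4.14×1.02 + 4.34×2.34 + 7.91×2.88 + (z_c − 1.01 − 16.39)×3.28
The z_c×3.28 term appears on both sides and cancels. Collect the known terms of each column as K = Σ(ρt)_known − 3.28 × (depth of known layers): K_1 = 0 − 3.28×39.8 = −130.544; K_2 = 37.1592 − 3.28×(1.01 + 16.39) = −19.9128.
Balance: K_1 + 39.8×ρ = K_2, so ρ = (K_2 − K_1)/39.8 = 110.631/39.8 = 2.78 g/cm³.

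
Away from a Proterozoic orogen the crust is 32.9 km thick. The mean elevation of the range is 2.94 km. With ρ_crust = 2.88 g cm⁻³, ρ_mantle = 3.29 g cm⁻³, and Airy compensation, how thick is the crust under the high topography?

Root depth r = h ρ_c / (ρ_m − ρ_c) = 2.94 km × 2.88 / 0.41 = 20.65 km.
Total thickness = T + h + r = 32.9 km + 2.94 km + 20.65 km = 56.5 km.

56.5 km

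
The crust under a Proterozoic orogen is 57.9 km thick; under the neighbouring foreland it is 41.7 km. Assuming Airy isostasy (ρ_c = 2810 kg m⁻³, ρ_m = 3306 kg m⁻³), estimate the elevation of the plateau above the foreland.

2.43 km

Excess crust Δ = 57.9 km − 41.7 km = 16.2 km, split between elevation h and root r with h + r = Δ.
Airy balance ρ_c h = (ρ_m − ρ_c) r gives r = h ρ_c/(ρ_m − ρ_c), so h (1 + ρ_c/(ρ_m − ρ_c)) = Δ, i.e. h = Δ (ρ_m − ρ_c)/ρ_m.
h = 16.2 km × 496/3306 = 2.43 km.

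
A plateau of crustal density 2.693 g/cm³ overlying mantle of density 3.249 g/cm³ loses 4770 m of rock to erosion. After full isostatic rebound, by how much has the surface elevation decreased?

816 m

Rebound u = e ρ_c/ρ_m = 4770 m × 2.693/3.249 = 3954 m.
Net surface drop = e − u = 4770 m − 3954 m = e (ρ_m − ρ_c)/ρ_m = 816 m.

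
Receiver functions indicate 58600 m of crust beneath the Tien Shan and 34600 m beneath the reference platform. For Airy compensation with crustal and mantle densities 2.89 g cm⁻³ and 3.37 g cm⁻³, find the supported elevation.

Excess crust Δ = 58600 m − 34600 m = 24000 m, split between elevation h and root r with h + r = Δ.
Airy balance ρ_c h = (ρ_m − ρ_c) r gives r = h ρ_c/(ρ_m − ρ_c), so h (1 + ρ_c/(ρ_m − ρ_c)) = Δ, i.e. h = Δ (ρ_m − ρ_c)/ρ_m.
h = 24000 m × 0.48/3.37 = 3420 m.

3420 m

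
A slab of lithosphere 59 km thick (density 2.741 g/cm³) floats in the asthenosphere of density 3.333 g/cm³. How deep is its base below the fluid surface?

48.5 km

Draft d = t ρ_obj/ρ_fluid = 59 km × 2.741/3.333 = 48.5 km.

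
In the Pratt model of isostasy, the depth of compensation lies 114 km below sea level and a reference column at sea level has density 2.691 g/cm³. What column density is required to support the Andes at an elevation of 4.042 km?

Pratt balance: ρ_ref D = ρ (D + h).
ρ = ρ_ref D/(D + h) = 2.691 × 114 km/(114 km + 4.042 km) = 2.6 g/cm³.

2.6 g/cm³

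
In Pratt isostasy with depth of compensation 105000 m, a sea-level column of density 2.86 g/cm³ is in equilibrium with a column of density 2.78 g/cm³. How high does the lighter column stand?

3020 m

ρ_ref D = ρ (D + h) → h = D (ρ_ref − ρ)/ρ.
h = 105000 m × (2.86 − 2.78)/2.78 = 3020 m.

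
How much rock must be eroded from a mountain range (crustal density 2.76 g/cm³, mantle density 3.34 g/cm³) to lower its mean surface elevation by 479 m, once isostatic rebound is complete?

2760 m

Net drop Δ = e − u = e − e ρ_c/ρ_m = e (ρ_m − ρ_c)/ρ_m.
e = Δ ρ_m/(ρ_m − ρ_c) = 479 m × 3.34/0.58 = 2760 m.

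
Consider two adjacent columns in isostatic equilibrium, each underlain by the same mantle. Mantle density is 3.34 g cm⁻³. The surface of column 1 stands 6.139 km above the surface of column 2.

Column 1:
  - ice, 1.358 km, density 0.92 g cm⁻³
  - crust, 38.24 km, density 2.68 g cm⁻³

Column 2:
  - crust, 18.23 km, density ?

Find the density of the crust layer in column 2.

2.9 g cm⁻³

Take the compensation level at the base of the deeper column (depth z_c below the surface of column 1) and equate Σ ρ_i t_i down to z_c; mantle fills any gap and the z_c terms cancel.
Column 1: 1.358×0.92 + 38.24×2.68 + (z_c − 39.598)×3.34
Column 2: 6.139×0 + 18.23×ρ + (z_c − 6.139 − 18.23)×3.34
The z_c×3.34 term appears on both sides and cancels. Collect the known terms of each column as K = Σ(ρt)_known − 3.34 × (depth of known layers): K_1 = 103.73256 − 3.34×39.598 = −28.52476; K_2 = 0 − 3.34×(6.139 + 18.23) = −81.39246.
Balance: K_1 = K_2 + 18.23×ρ, so ρ = (K_1 − K_2)/18.23 = 52.8677/18.23 = 2.9 g cm⁻³.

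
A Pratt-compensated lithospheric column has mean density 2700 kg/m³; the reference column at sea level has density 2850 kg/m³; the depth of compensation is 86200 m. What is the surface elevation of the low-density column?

ρ_ref D = ρ (D + h) → h = D (ρ_ref − ρ)/ρ.
h = 86200 m × (2850 − 2700)/2700 = 4790 m.

4790 m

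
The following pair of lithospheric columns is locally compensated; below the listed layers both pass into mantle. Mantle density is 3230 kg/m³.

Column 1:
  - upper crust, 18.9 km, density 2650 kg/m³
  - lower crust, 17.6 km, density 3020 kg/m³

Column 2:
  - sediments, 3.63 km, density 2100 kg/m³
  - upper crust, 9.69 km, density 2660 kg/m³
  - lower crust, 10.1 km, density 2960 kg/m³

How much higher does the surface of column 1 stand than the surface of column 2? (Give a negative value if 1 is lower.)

0.714 km

For any compensation level in the mantle, the mantle terms cancel and isostasy reduces to e = (Σt_1 − Σt_2) − (Σ(ρt)_1 − Σ(ρt)_2) / ρ_m.
Σt_1 = 36.5 km; Σt_2 = 23.42 km; Σ(ρt)_1 = 103237; Σ(ρt)_2 = 63294.4 (in km·kg/m³).
e = (36.5 − 23.42) − (103237 − 63294.4) / 3230 = 0.714 km.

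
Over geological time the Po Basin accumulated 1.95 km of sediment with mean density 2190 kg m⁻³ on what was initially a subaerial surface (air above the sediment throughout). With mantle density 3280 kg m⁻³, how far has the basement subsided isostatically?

Subaerial load: s = t ρ_sed / ρ_m = 1.95 km × 2190/3280 = 1.3 km.

1.3 km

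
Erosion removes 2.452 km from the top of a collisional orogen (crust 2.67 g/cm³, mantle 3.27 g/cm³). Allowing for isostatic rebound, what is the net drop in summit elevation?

0.45 km

Rebound u = e ρ_c/ρ_m = 2.452 km × 2.67/3.27 = 2.002 km.
Net surface drop = e − u = 2.452 km − 2.002 km = e (ρ_m − ρ_c)/ρ_m = 0.45 km.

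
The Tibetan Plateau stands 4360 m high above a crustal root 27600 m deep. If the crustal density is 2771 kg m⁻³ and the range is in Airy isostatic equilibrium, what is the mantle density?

Airy balance: ρ_c h = (ρ_m − ρ_c) r → ρ_m = ρ_c (1 + h/r).
ρ_m = 2771 × (1 + 4360 m/27600 m) = 3210 kg m⁻³.

3210 kg m⁻³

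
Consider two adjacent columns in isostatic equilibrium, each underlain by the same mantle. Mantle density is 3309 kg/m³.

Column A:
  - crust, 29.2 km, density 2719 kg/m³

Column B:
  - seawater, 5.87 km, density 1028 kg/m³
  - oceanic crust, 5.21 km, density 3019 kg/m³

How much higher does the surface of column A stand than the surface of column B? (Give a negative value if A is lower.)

0.703 km

For any compensation level in the mantle, the mantle terms cancel and isostasy reduces to e = (Σt_A − Σt_B) − (Σ(ρt)_A − Σ(ρt)_B) / ρ_m.
Σt_A = 29.2 km; Σt_B = 11.08 km; Σ(ρt)_A = 79394.8; Σ(ρt)_B = 21763.35 (in km·kg/m³).
e = (29.2 − 11.08) − (79394.8 − 21763.35) / 3309 = 0.703 km.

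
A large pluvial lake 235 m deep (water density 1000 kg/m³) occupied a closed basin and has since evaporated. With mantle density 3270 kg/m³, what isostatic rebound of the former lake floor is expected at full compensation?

71.9 m

u = d ρ_w/ρ_m = 235 m × 1000/3270 = 71.9 m.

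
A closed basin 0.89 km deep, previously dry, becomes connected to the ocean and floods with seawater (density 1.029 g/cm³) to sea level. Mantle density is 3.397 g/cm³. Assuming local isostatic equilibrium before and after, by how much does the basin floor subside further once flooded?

0.387 km

After flooding the water column is d + s deep. Its weight must equal the weight of mantle displaced by the extra subsidence s: (d + s) ρ_w = s ρ_m.
s = d ρ_w / (ρ_m − ρ_w) = 0.89 km × 1.029/(3.397 − 1.029) = 0.387 km.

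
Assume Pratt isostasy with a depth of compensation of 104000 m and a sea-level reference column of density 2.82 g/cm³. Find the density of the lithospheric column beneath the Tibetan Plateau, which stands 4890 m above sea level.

2.69 g/cm³

Pratt balance: ρ_ref D = ρ (D + h).
ρ = ρ_ref D/(D + h) = 2.82 × 104000 m/(104000 m + 4890 m) = 2.69 g/cm³.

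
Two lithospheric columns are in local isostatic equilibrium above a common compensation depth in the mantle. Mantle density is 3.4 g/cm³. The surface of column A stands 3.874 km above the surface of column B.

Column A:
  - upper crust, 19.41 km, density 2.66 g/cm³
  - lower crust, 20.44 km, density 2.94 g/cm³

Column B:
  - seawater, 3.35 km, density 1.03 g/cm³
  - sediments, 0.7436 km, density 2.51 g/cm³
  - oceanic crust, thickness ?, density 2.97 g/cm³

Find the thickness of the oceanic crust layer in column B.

Take the compensation level at the base of the deeper column (depth z_c below the surface of column A) and equate Σ ρ_i t_i down to z_c; mantle fills any gap and the z_c terms cancel.
Column A: 19.41×2.66 + 20.44×2.94 + (z_c − 39.85)×3.4
Column B: 3.874×0 + 3.35×1.03 + 0.7436×2.51 + x×2.97 + (z_c − 3.874 − 4.0936 − x)×3.4
The z_c×3.4 term appears on both sides and cancels. Collect the known terms of each column as K = Σ(ρt)_known − 3.4 × (depth of known layers): K_A = 111.7242 − 3.4×39.85 = −23.7658; K_B = 5.316936 − 3.4×(3.874 + 4.0936) = −21.772904.
Balance: K_A = K_B − x×(3.4 − 2.97), so x = (K_B − K_A)/(3.4 − 2.97) = 1.9929/0.43 = 4.63 km.

4.63 km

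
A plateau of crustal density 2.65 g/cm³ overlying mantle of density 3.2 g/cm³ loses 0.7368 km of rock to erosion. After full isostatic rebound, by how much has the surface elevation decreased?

0.127 km

Rebound u = e ρ_c/ρ_m = 0.7368 km × 2.65/3.2 = 0.6102 km.
Net surface drop = e − u = 0.7368 km − 0.6102 km = e (ρ_m − ρ_c)/ρ_m = 0.127 km.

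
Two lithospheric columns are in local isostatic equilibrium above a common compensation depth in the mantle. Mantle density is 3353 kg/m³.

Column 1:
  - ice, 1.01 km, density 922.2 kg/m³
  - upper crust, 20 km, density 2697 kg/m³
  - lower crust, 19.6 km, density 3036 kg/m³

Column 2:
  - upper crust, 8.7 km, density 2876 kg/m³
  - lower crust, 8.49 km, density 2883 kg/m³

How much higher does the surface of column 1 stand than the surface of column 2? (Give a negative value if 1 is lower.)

4.07 km

For any compensation level in the mantle, the mantle terms cancel and isostasy reduces to e = (Σt_1 − Σt_2) − (Σ(ρt)_1 − Σ(ρt)_2) / ρ_m.
Σt_1 = 40.61 km; Σt_2 = 17.19 km; Σ(ρt)_1 = 114377.022; Σ(ρt)_2 = 49497.87 (in km·kg/m³).
e = (40.61 − 17.19) − (114377.022 − 49497.87) / 3353 = 4.07 km.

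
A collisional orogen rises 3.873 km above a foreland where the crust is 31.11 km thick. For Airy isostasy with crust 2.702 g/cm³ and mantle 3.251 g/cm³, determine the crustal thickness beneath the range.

54 km

Root depth r = h ρ_c / (ρ_m − ρ_c) = 3.873 km × 2.702 / 0.549 = 19.06 km.
Total thickness = T + h + r = 31.11 km + 3.873 km + 19.06 km = 54 km.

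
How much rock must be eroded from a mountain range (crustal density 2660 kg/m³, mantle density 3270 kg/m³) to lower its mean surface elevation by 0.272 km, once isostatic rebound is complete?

Net drop Δ = e − u = e − e ρ_c/ρ_m = e (ρ_m − ρ_c)/ρ_m.
e = Δ ρ_m/(ρ_m − ρ_c) = 0.272 km × 3270/610 = 1.46 km.

1.46 km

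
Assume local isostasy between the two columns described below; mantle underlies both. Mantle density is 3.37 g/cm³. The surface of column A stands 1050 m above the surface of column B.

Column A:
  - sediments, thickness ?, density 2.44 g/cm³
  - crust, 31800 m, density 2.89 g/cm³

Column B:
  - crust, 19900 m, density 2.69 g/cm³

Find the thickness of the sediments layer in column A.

Take the compensation level at the base of the deeper column (depth z_c below the surface of column A) and equate Σ ρ_i t_i down to z_c; mantle fills any gap and the z_c terms cancel.
Column A: x×2.44 + 31800×2.89 + (z_c − 31800 − x)×3.37
Column B: 1050×0 + 19900×2.69 + (z_c − 1050 − 19900)×3.37
The z_c×3.37 term appears on both sides and cancels. Collect the known terms of each column as K = Σ(ρt)_known − 3.37 × (depth of known layers): K_A = 91902 − 3.37×31800 = −15264; K_B = 53531 − 3.37×(1050 + 19900) = −17070.5.
Balance: K_A − x×(3.37 − 2.44) = K_B, so x = (K_A − K_B)/(3.37 − 2.44) = 1806.5/0.93 = 1940 m.

1940 m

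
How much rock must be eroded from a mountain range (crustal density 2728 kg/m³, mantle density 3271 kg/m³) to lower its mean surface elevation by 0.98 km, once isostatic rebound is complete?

Net drop Δ = e − u = e − e ρ_c/ρ_m = e (ρ_m − ρ_c)/ρ_m.
e = Δ ρ_m/(ρ_m − ρ_c) = 0.98 km × 3271/543 = 5.9 km.

5.9 km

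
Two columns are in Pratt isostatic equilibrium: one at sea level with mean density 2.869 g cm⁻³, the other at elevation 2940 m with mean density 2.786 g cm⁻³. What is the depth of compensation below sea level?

98700 m

ρ_ref D = ρ (D + h) → D (ρ_ref − ρ) = ρ h.
D = ρ h/(ρ_ref − ρ) = 2.786 × 2940 m/(2.869 − 2.786) = 98700 m.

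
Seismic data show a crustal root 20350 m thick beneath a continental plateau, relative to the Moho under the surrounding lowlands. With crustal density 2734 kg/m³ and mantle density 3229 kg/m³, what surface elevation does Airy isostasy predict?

3680 m

In Airy isostatic equilibrium: ρ_c h = (ρ_m − ρ_c) r.
h = r (ρ_m − ρ_c) / ρ_c = 20350 m × (3229 − 2734) / 2734 = 3680 m.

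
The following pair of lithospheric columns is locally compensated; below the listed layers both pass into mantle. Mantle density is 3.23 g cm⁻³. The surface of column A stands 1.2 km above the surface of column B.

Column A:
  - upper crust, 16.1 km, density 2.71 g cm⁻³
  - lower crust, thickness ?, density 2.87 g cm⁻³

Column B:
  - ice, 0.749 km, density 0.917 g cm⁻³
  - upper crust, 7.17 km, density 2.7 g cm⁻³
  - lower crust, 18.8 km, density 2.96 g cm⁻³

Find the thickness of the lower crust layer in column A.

Take the compensation level at the base of the deeper column (depth z_c below the surface of column A) and equate Σ ρ_i t_i down to z_c; mantle fills any gap and the z_c terms cancel.
Column A: 16.1×2.71 + x×2.87 + (z_c − 16.1 − x)×3.23
Column B: 1.2×0 + 0.749×0.917 + 7.17×2.7 + 18.8×2.96 + (z_c − 1.2 − 26.719)×3.23
The z_c×3.23 term appears on both sides and cancels. Collect the known terms of each column as K = Σ(ρt)_known − 3.23 × (depth of known layers): K_A = 43.631 − 3.23×16.1 = −8.372; K_B = 75.693833 − 3.23×(1.2 + 26.719) = −14.484537.
Balance: K_A − x×(3.23 − 2.87) = K_B, so x = (K_A − K_B)/(3.23 − 2.87) = 6.11254/0.36 = 17 km.

17 km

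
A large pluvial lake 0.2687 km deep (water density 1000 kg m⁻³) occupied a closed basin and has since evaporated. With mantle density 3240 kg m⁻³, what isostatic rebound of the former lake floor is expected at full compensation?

0.0829 km

u = d ρ_w/ρ_m = 0.2687 km × 1000/3240 = 0.0829 km.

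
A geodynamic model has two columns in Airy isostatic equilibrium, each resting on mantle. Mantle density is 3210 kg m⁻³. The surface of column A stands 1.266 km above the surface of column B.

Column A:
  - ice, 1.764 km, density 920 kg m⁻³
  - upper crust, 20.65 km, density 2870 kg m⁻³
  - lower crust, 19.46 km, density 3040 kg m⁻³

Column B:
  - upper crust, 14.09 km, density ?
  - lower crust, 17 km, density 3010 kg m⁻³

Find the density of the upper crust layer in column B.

Take the compensation level at the base of the deeper column (depth z_c below the surface of column A) and equate Σ ρ_i t_i down to z_c; mantle fills any gap and the z_c terms cancel.
Column A: 1.764×920 + 20.65×2870 + 19.46×3040 + (z_c − 41.874)×3210
Column B: 1.266×0 + 14.09×ρ + 17×3010 + (z_c − 1.266 − 31.09)×3210
The z_c×3210 term appears on both sides and cancels. Collect the known terms of each column as K = Σ(ρt)_known − 3210 × (depth of known layers): K_A = 120046.78 − 3210×41.874 = −14368.76; K_B = 51170 − 3210×(1.266 + 31.09) = −52692.76.
Balance: K_A = K_B + 14.09×ρ, so ρ = (K_A − K_B)/14.09 = 38324/14.09 = 2720 kg m⁻³.

2720 kg m⁻³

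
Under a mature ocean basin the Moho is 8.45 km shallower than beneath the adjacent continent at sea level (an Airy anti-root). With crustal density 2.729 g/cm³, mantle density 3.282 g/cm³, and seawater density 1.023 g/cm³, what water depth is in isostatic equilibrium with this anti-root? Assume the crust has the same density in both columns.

Replacing a thickness d of crust by seawater at the top must be balanced by replacing crust with mantle at the base: d (ρ_c − ρ_w) = a (ρ_m − ρ_c).
d = a (ρ_m − ρ_c)/(ρ_c − ρ_w) = 8.45 km × 0.553/1.706 = 2.74 km.

2.74 km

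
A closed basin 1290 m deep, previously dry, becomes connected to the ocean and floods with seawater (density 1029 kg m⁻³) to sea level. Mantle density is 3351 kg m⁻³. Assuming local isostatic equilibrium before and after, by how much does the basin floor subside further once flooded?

572 m

After flooding the water column is d + s deep. Its weight must equal the weight of mantle displaced by the extra subsidence s: (d + s) ρ_w = s ρ_m.
s = d ρ_w / (ρ_m − ρ_w) = 1290 m × 1029/(3351 − 1029) = 572 m.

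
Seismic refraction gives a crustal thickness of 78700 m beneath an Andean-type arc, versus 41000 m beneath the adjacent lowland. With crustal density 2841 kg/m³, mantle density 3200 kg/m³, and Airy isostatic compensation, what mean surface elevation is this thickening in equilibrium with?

4230 m

Excess crust Δ = 78700 m − 41000 m = 37700 m, split between elevation h and root r with h + r = Δ.
Airy balance ρ_c h = (ρ_m − ρ_c) r gives r = h ρ_c/(ρ_m − ρ_c), so h (1 + ρ_c/(ρ_m − ρ_c)) = Δ, i.e. h = Δ (ρ_m − ρ_c)/ρ_m.
h = 37700 m × 359/3200 = 4230 m.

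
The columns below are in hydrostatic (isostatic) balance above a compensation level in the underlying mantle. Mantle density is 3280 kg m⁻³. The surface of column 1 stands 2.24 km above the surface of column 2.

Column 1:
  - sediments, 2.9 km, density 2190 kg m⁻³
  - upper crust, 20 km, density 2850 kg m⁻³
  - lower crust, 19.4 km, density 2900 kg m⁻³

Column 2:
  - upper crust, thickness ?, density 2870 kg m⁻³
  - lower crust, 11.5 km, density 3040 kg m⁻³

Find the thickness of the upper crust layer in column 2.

Take the compensation level at the base of the deeper column (depth z_c below the surface of column 1) and equate Σ ρ_i t_i down to z_c; mantle fills any gap and the z_c terms cancel.
Column 1: 2.9×2190 + 20×2850 + 19.4×2900 + (z_c − 42.3)×3280
Column 2: 2.24×0 + x×2870 + 11.5×3040 + (z_c − 2.24 − 11.5 − x)×3280
The z_c×3280 term appears on both sides and cancels. Collect the known terms of each column as K = Σ(ρt)_known − 3280 × (depth of known layers): K_1 = 119611 − 3280×42.3 = −19133; K_2 = 34960 − 3280×(2.24 + 11.5) = −10107.2.
Balance: K_1 = K_2 − x×(3280 − 2870), so x = (K_2 − K_1)/(3280 − 2870) = 9025.8/410 = 22 km.

22 km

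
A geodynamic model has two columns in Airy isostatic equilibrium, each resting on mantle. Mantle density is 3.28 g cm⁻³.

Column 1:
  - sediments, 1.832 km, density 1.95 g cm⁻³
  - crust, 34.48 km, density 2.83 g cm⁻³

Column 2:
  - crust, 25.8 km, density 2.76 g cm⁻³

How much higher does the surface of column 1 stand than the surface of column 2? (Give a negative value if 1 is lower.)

For any compensation level in the mantle, the mantle terms cancel and isostasy reduces to e = (Σt_1 − Σt_2) − (Σ(ρt)_1 − Σ(ρt)_2) / ρ_m.
Σt_1 = 36.312 km; Σt_2 = 25.8 km; Σ(ρt)_1 = 101.1508; Σ(ρt)_2 = 71.208 (in km·g cm⁻³).
e = (36.312 − 25.8) − (101.1508 − 71.208) / 3.28 = 1.38 km.

1.38 km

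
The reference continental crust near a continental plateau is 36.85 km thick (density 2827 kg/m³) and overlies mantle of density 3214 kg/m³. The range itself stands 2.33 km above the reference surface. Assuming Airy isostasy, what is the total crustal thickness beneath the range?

56.2 km

Root depth r = h ρ_c / (ρ_m − ρ_c) = 2.33 km × 2827 / 387 = 17.02 km.
Total thickness = T + h + r = 36.85 km + 2.33 km + 17.02 km = 56.2 km.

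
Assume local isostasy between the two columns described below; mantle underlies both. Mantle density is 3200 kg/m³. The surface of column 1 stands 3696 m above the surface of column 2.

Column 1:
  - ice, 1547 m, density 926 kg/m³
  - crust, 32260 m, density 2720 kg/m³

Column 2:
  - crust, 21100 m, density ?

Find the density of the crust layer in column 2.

2860 kg/m³

Take the compensation level at the base of the deeper column (depth z_c below the surface of column 1) and equate Σ ρ_i t_i down to z_c; mantle fills any gap and the z_c terms cancel.
Column 1: 1547×926 + 32260×2720 + (z_c − 33807)×3200
Column 2: 3696×0 + 21100×ρ + (z_c − 3696 − 21100)×3200
The z_c×3200 term appears on both sides and cancels. Collect the known terms of each column as K = Σ(ρt)_known − 3200 × (depth of known layers): K_1 = 89179722 − 3200×33807 = −19002678; K_2 = 0 − 3200×(3696 + 21100) = −79347200.
Balance: K_1 = K_2 + 21100×ρ, so ρ = (K_1 − K_2)/21100 = 60344500/21100 = 2860 kg/m³.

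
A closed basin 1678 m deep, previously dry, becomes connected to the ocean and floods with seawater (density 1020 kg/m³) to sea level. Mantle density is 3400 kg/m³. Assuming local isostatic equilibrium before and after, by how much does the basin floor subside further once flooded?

719 m

After flooding the water column is d + s deep. Its weight must equal the weight of mantle displaced by the extra subsidence s: (d + s) ρ_w = s ρ_m.
s = d ρ_w / (ρ_m − ρ_w) = 1678 m × 1020/(3400 − 1020) = 719 m.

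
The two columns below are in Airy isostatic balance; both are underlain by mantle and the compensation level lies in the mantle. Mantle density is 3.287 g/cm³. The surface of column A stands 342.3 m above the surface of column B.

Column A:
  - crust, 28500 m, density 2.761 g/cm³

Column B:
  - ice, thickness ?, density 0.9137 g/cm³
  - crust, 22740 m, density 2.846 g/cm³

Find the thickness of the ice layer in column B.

1620 m

Take the compensation level at the base of the deeper column (depth z_c below the surface of column A) and equate Σ ρ_i t_i down to z_c; mantle fills any gap and the z_c terms cancel.
Column A: 28500×2.761 + (z_c − 28500)×3.287
Column B: 342.3×0 + x×0.9137 + 22740×2.846 + (z_c − 342.3 − 22740 − x)×3.287
The z_c×3.287 term appears on both sides and cancels. Collect the known terms of each column as K = Σ(ρt)_known − 3.287 × (depth of known layers): K_A = 78688.5 − 3.287×28500 = −14991; K_B = 64718.04 − 3.287×(342.3 + 22740) = −11153.4801.
Balance: K_A = K_B − x×(3.287 − 0.9137), so x = (K_B − K_A)/(3.287 − 0.9137) = 3837.52/2.3733 = 1620 m.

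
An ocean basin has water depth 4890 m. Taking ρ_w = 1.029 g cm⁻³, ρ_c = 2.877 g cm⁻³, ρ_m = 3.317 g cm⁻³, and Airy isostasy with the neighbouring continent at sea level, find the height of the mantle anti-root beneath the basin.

20500 m

Equating mass per unit area of the two columns: replacing crust with seawater at the top is compensated by replacing crust with mantle at the base: d (ρ_c − ρ_w) = a (ρ_m − ρ_c).
a = d (ρ_c − ρ_w)/(ρ_m − ρ_c) = 4890 m × 1.848/0.44 = 20500 m.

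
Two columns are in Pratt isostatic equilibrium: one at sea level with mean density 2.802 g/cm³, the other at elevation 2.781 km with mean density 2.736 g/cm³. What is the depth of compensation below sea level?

ρ_ref D = ρ (D + h) → D (ρ_ref − ρ) = ρ h.
D = ρ h/(ρ_ref − ρ) = 2.736 × 2.781 km/(2.802 − 2.736) = 115 km.

115 km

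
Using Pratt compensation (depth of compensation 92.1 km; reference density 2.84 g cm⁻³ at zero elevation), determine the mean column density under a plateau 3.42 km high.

Pratt balance: ρ_ref D = ρ (D + h).
ρ = ρ_ref D/(D + h) = 2.84 × 92.1 km/(92.1 km + 3.42 km) = 2.74 g cm⁻³.

2.74 g cm⁻³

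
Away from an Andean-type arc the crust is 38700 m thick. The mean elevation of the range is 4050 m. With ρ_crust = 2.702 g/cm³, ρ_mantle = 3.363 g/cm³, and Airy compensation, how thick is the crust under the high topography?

59300 m

Root depth r = h ρ_c / (ρ_m − ρ_c) = 4050 m × 2.702 / 0.661 = 16560 m.
Total thickness = T + h + r = 38700 m + 4050 m + 16560 m = 59300 m.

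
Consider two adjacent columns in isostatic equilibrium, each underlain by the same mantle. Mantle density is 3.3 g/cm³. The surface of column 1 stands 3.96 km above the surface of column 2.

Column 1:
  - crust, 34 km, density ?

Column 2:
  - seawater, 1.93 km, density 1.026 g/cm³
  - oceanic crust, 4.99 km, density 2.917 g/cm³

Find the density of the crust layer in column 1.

Take the compensation level at the base of the deeper column (depth z_c below the surface of column 1) and equate Σ ρ_i t_i down to z_c; mantle fills any gap and the z_c terms cancel.
Column 1: 34×ρ + (z_c − 34)×3.3
Column 2: 3.96×0 + 1.93×1.026 + 4.99×2.917 + (z_c − 3.96 − 6.92)×3.3
The z_c×3.3 term appears on both sides and cancels. Collect the known terms of each column as K = Σ(ρt)_known − 3.3 × (depth of known layers): K_1 = 0 − 3.3×34 = −112.2; K_2 = 16.53601 − 3.3×(3.96 + 6.92) = −19.36799.
Balance: K_1 + 34×ρ = K_2, so ρ = (K_2 − K_1)/34 = 92.832/34 = 2.73 g/cm³.

2.73 g/cm³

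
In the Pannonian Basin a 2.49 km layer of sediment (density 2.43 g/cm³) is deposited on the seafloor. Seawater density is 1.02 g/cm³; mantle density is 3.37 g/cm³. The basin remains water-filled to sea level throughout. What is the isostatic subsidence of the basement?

1.49 km

Submarine loading: the sediment displaces seawater, and the subsidence is in turn flooded, so s (ρ_m − ρ_w) = t (ρ_sed − ρ_w).
s = 2.49 km × (2.43 − 1.02) / (3.37 − 1.02) = 1.49 km.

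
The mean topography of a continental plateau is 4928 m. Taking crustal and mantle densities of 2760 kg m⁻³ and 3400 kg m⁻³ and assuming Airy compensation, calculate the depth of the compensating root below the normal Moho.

In Airy isostatic equilibrium: the weight of the topography is balanced by the buoyancy of the root, ρ_c h = (ρ_m − ρ_c) r.
r = h · ρ_c / (ρ_m − ρ_c) = 4928 m × 2760 / (3400 − 2760) = 21300 m.

21300 m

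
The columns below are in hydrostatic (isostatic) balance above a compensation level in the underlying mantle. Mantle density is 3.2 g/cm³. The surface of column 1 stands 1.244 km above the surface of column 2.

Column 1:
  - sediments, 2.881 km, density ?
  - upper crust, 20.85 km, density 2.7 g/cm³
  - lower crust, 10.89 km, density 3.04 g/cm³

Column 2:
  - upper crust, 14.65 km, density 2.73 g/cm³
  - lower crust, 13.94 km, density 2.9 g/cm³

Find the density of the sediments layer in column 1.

2.2 g/cm³

Take the compensation level at the base of the deeper column (depth z_c below the surface of column 1) and equate Σ ρ_i t_i down to z_c; mantle fills any gap and the z_c terms cancel.
Column 1: 2.881×ρ + 20.85×2.7 + 10.89×3.04 + (z_c − 34.621)×3.2
Column 2: 1.244×0 + 14.65×2.73 + 13.94×2.9 + (z_c − 1.244 − 28.59)×3.2
The z_c×3.2 term appears on both sides and cancels. Collect the known terms of each column as K = Σ(ρt)_known − 3.2 × (depth of known layers): K_1 = 89.4006 − 3.2×34.621 = −21.3866; K_2 = 80.4205 − 3.2×(1.244 + 28.59) = −15.0483.
Balance: K_1 + 2.881×ρ = K_2, so ρ = (K_2 − K_1)/2.881 = 6.3383/2.881 = 2.2 g/cm³.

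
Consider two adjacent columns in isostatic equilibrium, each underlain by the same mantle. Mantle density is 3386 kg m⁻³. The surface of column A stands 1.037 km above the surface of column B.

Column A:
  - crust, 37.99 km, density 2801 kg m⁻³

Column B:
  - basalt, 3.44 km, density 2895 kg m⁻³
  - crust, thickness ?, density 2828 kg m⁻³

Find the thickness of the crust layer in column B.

Take the compensation level at the base of the deeper column (depth z_c below the surface of column A) and equate Σ ρ_i t_i down to z_c; mantle fills any gap and the z_c terms cancel.
Column A: 37.99×2801 + (z_c − 37.99)×3386
Column B: 1.037×0 + 3.44×2895 + x×2828 + (z_c − 1.037 − 3.44 − x)×3386
The z_c×3386 term appears on both sides and cancels. Collect the known terms of each column as K = Σ(ρt)_known − 3386 × (depth of known layers): K_A = 106409.99 − 3386×37.99 = −22224.15; K_B = 9958.8 − 3386×(1.037 + 3.44) = −5200.322.
Balance: K_A = K_B − x×(3386 − 2828), so x = (K_B − K_A)/(3386 − 2828) = 17023.8/558 = 30.5 km.

30.5 km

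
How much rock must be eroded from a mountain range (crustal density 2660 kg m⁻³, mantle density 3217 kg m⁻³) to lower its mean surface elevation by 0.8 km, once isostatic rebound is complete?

Net drop Δ = e − u = e − e ρ_c/ρ_m = e (ρ_m − ρ_c)/ρ_m.
e = Δ ρ_m/(ρ_m − ρ_c) = 0.8 km × 3217/557 = 4.62 km.

4.62 km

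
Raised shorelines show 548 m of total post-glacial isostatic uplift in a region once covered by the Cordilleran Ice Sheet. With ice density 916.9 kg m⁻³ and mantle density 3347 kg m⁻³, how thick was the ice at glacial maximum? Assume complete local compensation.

u = t ρ_ice/ρ_m → t = u ρ_m/ρ_ice = 548 m × 3347/916.9 = 2000 m.

2000 m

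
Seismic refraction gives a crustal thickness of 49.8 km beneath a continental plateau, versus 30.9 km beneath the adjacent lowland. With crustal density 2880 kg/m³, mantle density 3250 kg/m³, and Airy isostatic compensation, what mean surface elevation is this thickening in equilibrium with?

2.15 km

Excess crust Δ = 49.8 km − 30.9 km = 18.9 km, split between elevation h and root r with h + r = Δ.
Airy balance ρ_c h = (ρ_m − ρ_c) r gives r = h ρ_c/(ρ_m − ρ_c), so h (1 + ρ_c/(ρ_m − ρ_c)) = Δ, i.e. h = Δ (ρ_m − ρ_c)/ρ_m.
h = 18.9 km × 370/3250 = 2.15 km.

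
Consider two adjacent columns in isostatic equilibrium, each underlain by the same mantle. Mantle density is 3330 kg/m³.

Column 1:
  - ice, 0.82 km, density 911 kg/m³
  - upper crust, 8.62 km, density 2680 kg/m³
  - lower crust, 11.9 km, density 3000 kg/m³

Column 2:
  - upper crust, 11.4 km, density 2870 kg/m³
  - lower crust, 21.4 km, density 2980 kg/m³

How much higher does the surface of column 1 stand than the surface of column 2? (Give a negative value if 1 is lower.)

For any compensation level in the mantle, the mantle terms cancel and isostasy reduces to e = (Σt_1 − Σt_2) − (Σ(ρt)_1 − Σ(ρt)_2) / ρ_m.
Σt_1 = 21.34 km; Σt_2 = 32.8 km; Σ(ρt)_1 = 59548.62; Σ(ρt)_2 = 96490 (in km·kg/m³).
e = (21.34 − 32.8) − (59548.62 − 96490) / 3330 = −0.366 km.

−0.366 km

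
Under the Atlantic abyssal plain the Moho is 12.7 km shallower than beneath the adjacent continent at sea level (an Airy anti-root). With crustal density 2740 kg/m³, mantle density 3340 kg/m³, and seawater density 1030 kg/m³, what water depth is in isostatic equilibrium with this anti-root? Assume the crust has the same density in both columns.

4.46 km

Replacing a thickness d of crust by seawater at the top must be balanced by replacing crust with mantle at the base: d (ρ_c − ρ_w) = a (ρ_m − ρ_c).
d = a (ρ_m − ρ_c)/(ρ_c − ρ_w) = 12.7 km × 600/1710 = 4.46 km.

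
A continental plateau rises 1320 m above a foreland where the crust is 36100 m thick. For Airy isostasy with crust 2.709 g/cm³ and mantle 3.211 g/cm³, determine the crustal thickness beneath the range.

44500 m

Root depth r = h ρ_c / (ρ_m − ρ_c) = 1320 m × 2.709 / 0.502 = 7123 m.
Total thickness = T + h + r = 36100 m + 1320 m + 7123 m = 44500 m.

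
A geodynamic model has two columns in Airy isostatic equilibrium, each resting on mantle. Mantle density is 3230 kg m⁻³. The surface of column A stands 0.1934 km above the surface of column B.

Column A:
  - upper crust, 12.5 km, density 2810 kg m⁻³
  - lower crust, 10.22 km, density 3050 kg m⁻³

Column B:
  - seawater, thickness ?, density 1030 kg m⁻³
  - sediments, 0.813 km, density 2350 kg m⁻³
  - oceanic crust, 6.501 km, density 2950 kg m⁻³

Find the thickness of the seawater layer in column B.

Take the compensation level at the base of the deeper column (depth z_c below the surface of column A) and equate Σ ρ_i t_i down to z_c; mantle fills any gap and the z_c terms cancel.
Column A: 12.5×2810 + 10.22×3050 + (z_c − 22.72)×3230
Column B: 0.1934×0 + x×1030 + 0.813×2350 + 6.501×2950 + (z_c − 0.1934 − 7.314 − x)×3230
The z_c×3230 term appears on both sides and cancels. Collect the known terms of each column as K = Σ(ρt)_known − 3230 × (depth of known layers): K_A = 66296 − 3230×22.72 = −7089.6; K_B = 21088.5 − 3230×(0.1934 + 7.314) = −3160.402.
Balance: K_A = K_B − x×(3230 − 1030), so x = (K_B − K_A)/(3230 − 1030) = 3929.2/2200 = 1.79 km.

1.79 km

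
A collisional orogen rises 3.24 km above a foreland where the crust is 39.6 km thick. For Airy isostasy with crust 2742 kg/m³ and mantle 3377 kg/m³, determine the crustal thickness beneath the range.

56.8 km

Root depth r = h ρ_c / (ρ_m − ρ_c) = 3.24 km × 2742 / 635 = 13.99 km.
Total thickness = T + h + r = 39.6 km + 3.24 km + 13.99 km = 56.8 km.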